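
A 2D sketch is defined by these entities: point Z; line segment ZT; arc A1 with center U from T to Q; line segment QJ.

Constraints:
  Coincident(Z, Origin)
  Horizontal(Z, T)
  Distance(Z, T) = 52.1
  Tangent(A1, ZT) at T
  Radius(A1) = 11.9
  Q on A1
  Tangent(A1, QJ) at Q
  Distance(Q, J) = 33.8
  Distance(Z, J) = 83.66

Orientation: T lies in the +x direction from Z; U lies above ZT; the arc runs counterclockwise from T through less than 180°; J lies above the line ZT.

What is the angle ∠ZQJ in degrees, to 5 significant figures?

113.74°

Checks: |UQ| = 11.90 ✓; ∠(UQ, QJ) = 90.00° ✓; |QJ| = 33.80 ✓; |ZJ| = 83.66 ✓.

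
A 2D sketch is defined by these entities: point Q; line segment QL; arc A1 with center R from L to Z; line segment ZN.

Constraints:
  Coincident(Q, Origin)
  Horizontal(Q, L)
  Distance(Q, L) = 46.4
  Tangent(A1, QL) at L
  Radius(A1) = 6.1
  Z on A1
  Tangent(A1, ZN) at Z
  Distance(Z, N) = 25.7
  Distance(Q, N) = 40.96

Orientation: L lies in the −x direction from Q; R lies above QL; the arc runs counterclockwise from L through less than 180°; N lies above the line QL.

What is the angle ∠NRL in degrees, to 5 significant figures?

143.20°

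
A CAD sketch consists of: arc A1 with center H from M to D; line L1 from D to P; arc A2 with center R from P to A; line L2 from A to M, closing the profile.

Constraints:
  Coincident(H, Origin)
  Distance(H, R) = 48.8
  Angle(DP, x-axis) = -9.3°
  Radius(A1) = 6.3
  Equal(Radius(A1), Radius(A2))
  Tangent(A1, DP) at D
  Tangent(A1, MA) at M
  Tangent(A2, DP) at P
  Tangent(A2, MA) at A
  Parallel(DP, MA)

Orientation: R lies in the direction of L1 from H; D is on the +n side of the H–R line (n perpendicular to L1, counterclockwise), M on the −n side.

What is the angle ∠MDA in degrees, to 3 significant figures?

75.5°

The slot axis is L1's direction at -9.3°, so u = (cos -9.3°, sin -9.3°) = (0.987, -0.162) and n = (−sin -9.3°, cos -9.3°) = (0.162, 0.987). H is at the origin and R lies 48.8 along u from H, so R = 48.8·u = (48.2, -7.89). Tangency of A1 to both parallel lines with radius 6.3 puts D and M at H ± 6.3·n: D = (1.02, 6.22), M = (-1.02, -6.22). Equal radii place P and A the same way about R: P = R + 6.3·n = (49.2, -1.67), A = R − 6.3·n = (47.1, -14.1). Then cos ∠MDA = DM·DA / (|DM||DA|), giving 75.5°.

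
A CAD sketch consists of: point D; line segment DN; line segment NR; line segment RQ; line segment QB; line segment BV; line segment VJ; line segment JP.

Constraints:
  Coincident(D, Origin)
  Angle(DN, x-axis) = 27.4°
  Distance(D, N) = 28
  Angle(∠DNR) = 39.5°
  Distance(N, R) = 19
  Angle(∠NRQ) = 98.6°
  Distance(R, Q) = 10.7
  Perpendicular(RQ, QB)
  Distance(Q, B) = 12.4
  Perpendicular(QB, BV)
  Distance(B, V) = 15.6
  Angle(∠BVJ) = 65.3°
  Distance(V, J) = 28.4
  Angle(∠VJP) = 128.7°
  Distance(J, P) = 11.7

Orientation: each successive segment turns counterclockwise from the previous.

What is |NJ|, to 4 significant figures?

33.65

D is at the origin; DN runs at 27.4° with length 28.0, so N = (24.86, 12.89). ∠DNR = 39.5° gives NR at 167.9° from the x-axis; with |NR| = 19.0, R = (6.281, 16.87). ∠NRQ = 98.6° gives RQ at -110.7° from the x-axis; with |RQ| = 10.7, Q = (2.499, 6.859). RQ is perpendicular to QB, so QB runs at -20.70°; with |QB| = 12.4, B = (14.10, 2.476). The perpendicularity gives BV at right angles to QB, so BV runs at 69.30°; with |BV| = 15.6, V = (19.61, 17.07). ∠BVJ = 65.3° gives VJ at -176.0° from the x-axis; with |VJ| = 28.4, J = (-8.718, 15.09). Then |NJ| = |J − N| = 33.65.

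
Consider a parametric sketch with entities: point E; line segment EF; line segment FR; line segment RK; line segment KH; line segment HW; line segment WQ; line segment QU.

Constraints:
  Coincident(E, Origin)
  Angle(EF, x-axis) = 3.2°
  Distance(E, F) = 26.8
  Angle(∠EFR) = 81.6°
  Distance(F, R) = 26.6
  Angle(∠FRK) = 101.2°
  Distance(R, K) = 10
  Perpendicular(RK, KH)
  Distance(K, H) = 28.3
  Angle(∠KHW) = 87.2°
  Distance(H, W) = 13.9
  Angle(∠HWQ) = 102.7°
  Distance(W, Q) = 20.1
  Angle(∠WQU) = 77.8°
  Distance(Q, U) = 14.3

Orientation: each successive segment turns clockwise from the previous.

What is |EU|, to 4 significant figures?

24.00

E is at the origin; EF runs at 3.2° with length 26.8, so F = (26.76, 1.496). ∠EFR = 81.6° gives FR at -95.20° from the x-axis; with |FR| = 26.6, R = (24.35, -24.99). ∠FRK = 101.2° gives RK at -174.0° from the x-axis; with |RK| = 10.0, K = (14.40, -26.04). RK ⟂ KH, so KH runs at 96.00°; with |KH| = 28.3, H = (11.44, 2.105). ∠KHW = 87.2° gives HW at 3.200° from the x-axis; with |HW| = 13.9, W = (25.32, 2.881). ∠HWQ = 102.7° gives WQ at -74.10° from the x-axis; with |WQ| = 20.1, Q = (30.83, -16.45). ∠WQU = 77.8° gives QU at -176.3° from the x-axis; with |QU| = 14.3, U = (16.56, -17.37). Then |EU| = |U − E| = 24.00.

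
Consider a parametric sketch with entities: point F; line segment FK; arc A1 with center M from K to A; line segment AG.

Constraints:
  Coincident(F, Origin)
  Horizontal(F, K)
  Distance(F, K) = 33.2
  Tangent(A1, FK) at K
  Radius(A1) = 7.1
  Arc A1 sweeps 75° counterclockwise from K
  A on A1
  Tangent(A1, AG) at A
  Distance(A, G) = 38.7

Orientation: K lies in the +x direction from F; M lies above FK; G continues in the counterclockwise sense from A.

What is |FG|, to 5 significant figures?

65.772

F is at the origin; FK is horizontal with |FK| = 33.2 and K on the +x side, so K = (33.200, 0.0000). The tangent condition forces MK to be normal to FK, so M = K + (0, 7.1) = (33.200, 7.1000). On A1, K sits at bearing -90° from M; a 75° counterclockwise sweep puts A at bearing -15°, so A = M + 7.1·(cos -15°, sin -15°) = (40.058, 5.2624). A1 meets AG tangentially, so MA is at right angles to AG, so AG runs along (−sin -15°, cos -15°); with |AG| = 38.7, G = (50.074, 42.644). Then |FG| = |G − F| = 65.772.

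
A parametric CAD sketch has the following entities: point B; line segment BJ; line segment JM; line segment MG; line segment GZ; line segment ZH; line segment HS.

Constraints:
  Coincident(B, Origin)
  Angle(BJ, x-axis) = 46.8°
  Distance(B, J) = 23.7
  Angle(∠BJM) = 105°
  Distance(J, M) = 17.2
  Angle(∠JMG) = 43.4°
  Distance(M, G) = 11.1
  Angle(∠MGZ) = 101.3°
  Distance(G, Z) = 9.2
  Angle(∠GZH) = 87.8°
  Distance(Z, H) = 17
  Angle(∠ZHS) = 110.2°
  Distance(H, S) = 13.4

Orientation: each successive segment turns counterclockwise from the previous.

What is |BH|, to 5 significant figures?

38.583

B is at the origin; BJ runs at 46.8° with length 23.7, so J = (16.224, 17.277). ∠BJM = 105.0° gives JM at 121.80° from the x-axis; with |JM| = 17.2, M = (7.1601, 31.895). ∠JMG = 43.4° gives MG at -101.60° from the x-axis; with |MG| = 11.1, G = (4.9282, 21.021). ∠MGZ = 101.3° gives GZ at -22.900° from the x-axis; with |GZ| = 9.2, Z = (13.403, 17.441). ∠GZH = 87.8° gives ZH at 69.300° from the x-axis; with |ZH| = 17.0, H = (19.412, 33.344). Then |BH| = |H − B| = 38.583.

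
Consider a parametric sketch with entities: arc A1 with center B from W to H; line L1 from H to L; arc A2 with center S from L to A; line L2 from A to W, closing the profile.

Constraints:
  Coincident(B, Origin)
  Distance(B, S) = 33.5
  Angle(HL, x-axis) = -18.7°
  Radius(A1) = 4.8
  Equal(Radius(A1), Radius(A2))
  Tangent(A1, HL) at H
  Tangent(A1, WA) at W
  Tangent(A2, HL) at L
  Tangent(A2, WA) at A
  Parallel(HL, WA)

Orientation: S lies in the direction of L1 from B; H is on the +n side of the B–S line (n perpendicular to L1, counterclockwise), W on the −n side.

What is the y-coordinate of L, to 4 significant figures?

-6.194

Tangency of A1 to both parallel lines with radius 4.8 puts H and W at B ± 4.8·n: H = (1.539, 4.547), W = (-1.539, -4.547). Equal radii place L and A the same way about S: L = S + 4.8·n = (33.27, -6.194), A = S − 4.8·n = (30.19, -15.29). So L.y = -6.194.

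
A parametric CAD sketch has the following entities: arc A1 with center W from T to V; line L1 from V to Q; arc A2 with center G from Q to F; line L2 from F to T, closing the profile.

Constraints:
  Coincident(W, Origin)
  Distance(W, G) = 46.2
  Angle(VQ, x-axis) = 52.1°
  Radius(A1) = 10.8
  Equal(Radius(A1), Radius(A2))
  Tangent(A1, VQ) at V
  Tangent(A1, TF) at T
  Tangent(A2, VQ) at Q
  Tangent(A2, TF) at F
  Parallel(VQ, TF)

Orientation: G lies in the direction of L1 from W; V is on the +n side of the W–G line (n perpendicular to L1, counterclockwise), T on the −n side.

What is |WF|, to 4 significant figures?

47.45

The slot axis is L1's direction at 52.1°, so u = (cos 52.1°, sin 52.1°) = (0.6143, 0.7891) and n = (−sin 52.1°, cos 52.1°) = (-0.7891, 0.6143). W is at the origin and G lies 46.2 along u from W, so G = 46.2·u = (28.38, 36.46). Tangency of A1 to both parallel lines with radius 10.8 puts V and T at W ± 10.8·n: V = (-8.522, 6.634), T = (8.522, -6.634). Equal radii place Q and F the same way about G: Q = G + 10.8·n = (19.86, 43.09), F = G − 10.8·n = (36.90, 29.82). Then |WF| = |F − W| = 47.45.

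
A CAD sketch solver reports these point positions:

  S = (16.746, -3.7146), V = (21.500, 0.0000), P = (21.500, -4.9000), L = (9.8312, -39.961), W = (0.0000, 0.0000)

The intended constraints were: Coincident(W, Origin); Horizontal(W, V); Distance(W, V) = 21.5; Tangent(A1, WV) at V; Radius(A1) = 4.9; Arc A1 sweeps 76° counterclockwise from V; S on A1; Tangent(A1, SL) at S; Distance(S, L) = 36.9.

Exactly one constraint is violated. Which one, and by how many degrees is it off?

Tangent(A1, SL) at S — off by 3.20°.

W = (0.00, 0.00) ✓; W.y = 0.00, V.y = 0.00 ✓; |WV| = 21.50 ✓; ∠(PV, VW) = 90.00° ✓; |PV| = 4.900 ✓; bearing(P→S) − bearing(P→V) = 76.00° ✓; |PS| = 4.900 ✓; ∠(PS, SL) = 86.80° ✗; |SL| = 36.90 ✓.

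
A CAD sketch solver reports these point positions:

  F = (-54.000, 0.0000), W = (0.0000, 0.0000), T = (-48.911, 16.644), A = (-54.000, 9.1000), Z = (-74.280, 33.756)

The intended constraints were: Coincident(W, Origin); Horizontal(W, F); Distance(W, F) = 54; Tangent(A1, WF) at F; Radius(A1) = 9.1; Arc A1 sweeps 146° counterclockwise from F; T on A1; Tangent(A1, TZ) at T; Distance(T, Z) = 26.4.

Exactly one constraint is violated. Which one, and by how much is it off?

Distance(T, Z) = 26.4 — off by 4.20.

W = (0.00, 0.00) ✓; W.y = 0.00, F.y = 0.00 ✓; |WF| = 54.00 ✓; ∠(AF, FW) = 90.00° ✓; |AF| = 9.100 ✓; bearing(A→T) − bearing(A→F) = 146.0° ✓; |AT| = 9.100 ✓; ∠(AT, TZ) = 90.00° ✓; |TZ| = 30.60 ✗.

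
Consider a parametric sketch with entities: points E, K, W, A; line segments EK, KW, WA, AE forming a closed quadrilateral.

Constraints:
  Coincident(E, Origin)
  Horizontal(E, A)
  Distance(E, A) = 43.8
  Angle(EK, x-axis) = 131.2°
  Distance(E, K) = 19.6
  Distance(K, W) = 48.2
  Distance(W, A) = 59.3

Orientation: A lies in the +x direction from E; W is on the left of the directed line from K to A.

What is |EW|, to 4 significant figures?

55.35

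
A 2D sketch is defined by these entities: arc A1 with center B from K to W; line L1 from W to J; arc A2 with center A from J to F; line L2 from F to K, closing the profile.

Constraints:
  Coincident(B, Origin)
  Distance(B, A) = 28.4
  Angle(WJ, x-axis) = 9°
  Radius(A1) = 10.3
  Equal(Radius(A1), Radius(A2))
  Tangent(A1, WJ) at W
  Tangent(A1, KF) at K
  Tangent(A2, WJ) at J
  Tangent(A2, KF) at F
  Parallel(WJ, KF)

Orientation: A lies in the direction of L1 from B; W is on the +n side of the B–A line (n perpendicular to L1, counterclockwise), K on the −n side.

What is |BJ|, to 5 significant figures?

30.210

The slot axis is L1's direction at 9.0°, so u = (cos 9.0°, sin 9.0°) = (0.98769, 0.15643) and n = (−sin 9.0°, cos 9.0°) = (-0.15643, 0.98769). B is at the origin and A lies 28.4 along u from B, so A = 28.4·u = (28.050, 4.4427). Tangency of A1 to both parallel lines with radius 10.3 puts W and K at B ± 10.3·n: W = (-1.6113, 10.173), K = (1.6113, -10.173). Equal radii place J and F the same way about A: J = A + 10.3·n = (26.439, 14.616), F = A − 10.3·n = (29.662, -5.7305). Then |BJ| = |J − B| = 30.210.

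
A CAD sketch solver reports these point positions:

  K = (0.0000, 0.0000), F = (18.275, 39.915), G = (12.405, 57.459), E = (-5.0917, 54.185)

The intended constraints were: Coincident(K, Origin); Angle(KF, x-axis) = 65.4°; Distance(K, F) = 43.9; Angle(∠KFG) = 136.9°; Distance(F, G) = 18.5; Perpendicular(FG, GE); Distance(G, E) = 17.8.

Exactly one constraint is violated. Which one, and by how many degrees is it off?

Perpendicular(FG, GE) — off by 7.90°.

K = (0.00, 0.00) ✓; KF at 65.40° ✓; |KF| = 43.90 ✓; ∠KFG = 136.9° ✓; |FG| = 18.50 ✓; ∠(FG, GE) = 82.10° ✗; |GE| = 17.80 ✓.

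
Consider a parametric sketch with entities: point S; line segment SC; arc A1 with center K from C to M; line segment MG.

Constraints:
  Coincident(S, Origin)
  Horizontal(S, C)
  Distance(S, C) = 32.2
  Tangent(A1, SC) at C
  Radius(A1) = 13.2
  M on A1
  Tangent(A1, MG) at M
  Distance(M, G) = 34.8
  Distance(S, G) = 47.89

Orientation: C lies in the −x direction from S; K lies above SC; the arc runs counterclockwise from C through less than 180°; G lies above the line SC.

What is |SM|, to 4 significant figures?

22.23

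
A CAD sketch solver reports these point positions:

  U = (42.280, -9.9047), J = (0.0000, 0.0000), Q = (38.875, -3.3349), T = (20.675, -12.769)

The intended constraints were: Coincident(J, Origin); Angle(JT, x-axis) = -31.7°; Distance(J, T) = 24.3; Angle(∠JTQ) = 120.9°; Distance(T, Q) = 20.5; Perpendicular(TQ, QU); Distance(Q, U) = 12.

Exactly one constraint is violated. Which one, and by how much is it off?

Distance(Q, U) = 12 — off by 4.60.

J = (0.00, 0.00) ✓; JT at -31.70° ✓; |JT| = 24.30 ✓; ∠JTQ = 120.9° ✓; |TQ| = 20.50 ✓; ∠(TQ, QU) = 90.00° ✓; |QU| = 7.400 ✗.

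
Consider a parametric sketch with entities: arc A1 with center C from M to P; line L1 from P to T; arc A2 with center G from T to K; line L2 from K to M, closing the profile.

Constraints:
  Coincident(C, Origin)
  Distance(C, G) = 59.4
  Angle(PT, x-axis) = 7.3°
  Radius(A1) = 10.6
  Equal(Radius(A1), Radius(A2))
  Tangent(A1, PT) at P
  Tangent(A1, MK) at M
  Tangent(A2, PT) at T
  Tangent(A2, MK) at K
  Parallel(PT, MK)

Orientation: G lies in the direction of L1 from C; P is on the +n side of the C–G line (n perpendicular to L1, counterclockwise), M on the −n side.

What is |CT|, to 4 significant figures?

60.34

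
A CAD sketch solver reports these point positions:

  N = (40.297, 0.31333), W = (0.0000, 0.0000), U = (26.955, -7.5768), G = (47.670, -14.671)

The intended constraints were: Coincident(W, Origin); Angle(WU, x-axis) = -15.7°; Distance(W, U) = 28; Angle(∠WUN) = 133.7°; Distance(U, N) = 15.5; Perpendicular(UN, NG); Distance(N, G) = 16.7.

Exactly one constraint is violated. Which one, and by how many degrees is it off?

Perpendicular(UN, NG) — off by 4.40°.

W = (0.00, 0.00) ✓; WU at -15.70° ✓; |WU| = 28.00 ✓; ∠WUN = 133.7° ✓; |UN| = 15.50 ✓; ∠(UN, NG) = 94.40° ✗; |NG| = 16.70 ✓.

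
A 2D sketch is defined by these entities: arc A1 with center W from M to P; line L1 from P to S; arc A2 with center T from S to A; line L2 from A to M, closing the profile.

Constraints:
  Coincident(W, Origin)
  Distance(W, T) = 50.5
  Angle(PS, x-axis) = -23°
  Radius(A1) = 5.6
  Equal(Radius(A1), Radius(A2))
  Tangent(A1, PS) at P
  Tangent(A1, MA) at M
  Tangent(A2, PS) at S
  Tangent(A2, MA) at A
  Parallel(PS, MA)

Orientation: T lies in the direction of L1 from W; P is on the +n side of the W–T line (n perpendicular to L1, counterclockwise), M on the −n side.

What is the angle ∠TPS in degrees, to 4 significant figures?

6.328°

The slot axis is L1's direction at -23.0°, so u = (cos -23.0°, sin -23.0°) = (0.9205, -0.3907) and n = (−sin -23.0°, cos -23.0°) = (0.3907, 0.9205). W is at the origin and T lies 50.5 along u from W, so T = 50.5·u = (46.49, -19.73). Tangency of A1 to both parallel lines with radius 5.6 puts P and M at W ± 5.6·n: P = (2.188, 5.155), M = (-2.188, -5.155). Equal radii place S and A the same way about T: S = T + 5.6·n = (48.67, -14.58), A = T − 5.6·n = (44.30, -24.89). Then cos ∠TPS = PT·PS / (|PT||PS|), giving 6.328°.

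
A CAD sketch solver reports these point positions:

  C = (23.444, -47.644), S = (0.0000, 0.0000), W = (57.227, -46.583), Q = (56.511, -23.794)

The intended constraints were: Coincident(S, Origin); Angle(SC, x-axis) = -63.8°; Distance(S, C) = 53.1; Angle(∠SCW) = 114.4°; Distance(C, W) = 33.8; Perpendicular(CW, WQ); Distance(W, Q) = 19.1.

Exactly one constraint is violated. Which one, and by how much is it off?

Distance(W, Q) = 19.1 — off by 3.70.

S = (0.00, 0.00) ✓; SC at -63.80° ✓; |SC| = 53.10 ✓; ∠SCW = 114.4° ✓; |CW| = 33.80 ✓; ∠(CW, WQ) = 90.00° ✓; |WQ| = 22.80 ✗.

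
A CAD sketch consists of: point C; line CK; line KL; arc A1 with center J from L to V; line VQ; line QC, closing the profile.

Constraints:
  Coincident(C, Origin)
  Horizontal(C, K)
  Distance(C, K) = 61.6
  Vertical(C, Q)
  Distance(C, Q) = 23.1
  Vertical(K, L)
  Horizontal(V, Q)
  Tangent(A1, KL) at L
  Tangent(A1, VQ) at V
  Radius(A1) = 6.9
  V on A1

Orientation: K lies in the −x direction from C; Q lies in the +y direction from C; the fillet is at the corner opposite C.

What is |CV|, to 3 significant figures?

59.4

The virtual corner opposite C is at (-61.6, 23.1). Tangency of A1 to KL means the radius JL is perpendicular to KL and the tangent condition forces JV to be normal to VQ, with radius 6.9, so the center J sits 6.9 in from both sides at J = (-54.7, 16.2). That places the tangent points at L = (-61.6, 16.2) on KL and V = (-54.7, 23.1) on VQ. Then |CV| = |V − C| = 59.4.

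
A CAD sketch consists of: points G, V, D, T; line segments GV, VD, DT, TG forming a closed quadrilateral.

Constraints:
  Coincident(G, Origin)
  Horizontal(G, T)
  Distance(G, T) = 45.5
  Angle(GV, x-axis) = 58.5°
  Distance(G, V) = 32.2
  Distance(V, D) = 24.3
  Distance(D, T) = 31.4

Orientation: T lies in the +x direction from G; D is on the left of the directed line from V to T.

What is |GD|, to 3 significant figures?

51.3

Checks: |GT| = 45.50 ✓; |GV| = 32.20 ✓; |VD| = 24.30 ✓; |DT| = 31.40 ✓.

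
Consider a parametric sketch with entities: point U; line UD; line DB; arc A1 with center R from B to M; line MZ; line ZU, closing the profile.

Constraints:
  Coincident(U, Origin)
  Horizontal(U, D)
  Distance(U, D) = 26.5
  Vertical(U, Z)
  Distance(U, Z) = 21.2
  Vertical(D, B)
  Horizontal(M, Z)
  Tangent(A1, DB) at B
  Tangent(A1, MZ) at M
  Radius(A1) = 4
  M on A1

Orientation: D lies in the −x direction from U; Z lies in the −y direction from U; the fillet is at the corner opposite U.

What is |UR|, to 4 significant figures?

28.32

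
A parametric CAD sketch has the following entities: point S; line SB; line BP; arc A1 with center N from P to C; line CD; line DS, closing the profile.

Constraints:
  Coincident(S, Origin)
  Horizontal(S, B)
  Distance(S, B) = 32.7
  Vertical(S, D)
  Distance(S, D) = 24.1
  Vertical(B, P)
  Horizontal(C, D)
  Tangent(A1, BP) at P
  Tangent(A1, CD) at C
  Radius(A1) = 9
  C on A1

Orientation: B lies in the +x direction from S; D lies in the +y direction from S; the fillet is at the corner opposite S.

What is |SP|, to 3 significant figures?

36.0

S is at the origin; SB is horizontal with |SB| = 32.7 and B on the +x side, so B = (32.7, 0.00). S and D share the same x with |SD| = 24.1 and D on the +y side, so D = (0.00, 24.1). The virtual corner opposite S is at (32.7, 24.1). A1 meets BP tangentially, so NP is at right angles to BP and the tangent condition forces NC to be normal to CD, with radius 9.0, so the center N sits 9.0 in from both sides at N = (23.7, 15.1). That places the tangent points at P = (32.7, 15.1) on BP and C = (23.7, 24.1) on CD. Then |SP| = |P − S| = 36.0.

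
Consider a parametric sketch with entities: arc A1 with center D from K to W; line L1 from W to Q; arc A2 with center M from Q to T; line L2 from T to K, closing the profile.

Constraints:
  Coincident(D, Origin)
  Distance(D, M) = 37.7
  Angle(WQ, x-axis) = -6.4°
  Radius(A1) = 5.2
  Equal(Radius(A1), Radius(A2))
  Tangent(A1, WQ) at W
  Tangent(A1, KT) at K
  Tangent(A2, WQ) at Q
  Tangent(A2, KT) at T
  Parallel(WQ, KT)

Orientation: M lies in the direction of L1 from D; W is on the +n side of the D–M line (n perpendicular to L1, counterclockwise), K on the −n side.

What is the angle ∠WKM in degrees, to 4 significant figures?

82.15°

D is at the origin and M lies 37.7 along u from D, so M = 37.7·u = (37.47, -4.202). Tangency of A1 to both parallel lines with radius 5.2 puts W and K at D ± 5.2·n: W = (0.5796, 5.168), K = (-0.5796, -5.168). Then cos ∠WKM = KW·KM / (|KW||KM|), giving 82.15°.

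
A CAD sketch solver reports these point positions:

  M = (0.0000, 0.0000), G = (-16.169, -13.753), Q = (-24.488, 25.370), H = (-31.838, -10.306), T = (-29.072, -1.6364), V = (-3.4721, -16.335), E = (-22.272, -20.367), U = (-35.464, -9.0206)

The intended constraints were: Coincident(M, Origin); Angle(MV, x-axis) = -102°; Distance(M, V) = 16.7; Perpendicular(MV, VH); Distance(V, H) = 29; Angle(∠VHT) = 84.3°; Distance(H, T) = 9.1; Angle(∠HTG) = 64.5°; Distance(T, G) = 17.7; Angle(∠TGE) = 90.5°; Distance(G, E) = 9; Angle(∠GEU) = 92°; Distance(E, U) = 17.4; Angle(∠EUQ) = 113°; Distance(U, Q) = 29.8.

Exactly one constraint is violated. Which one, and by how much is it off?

Distance(U, Q) = 29.8 — off by 6.30.

M = (0.00, 0.00) ✓; MV at -102.0° ✓; |MV| = 16.70 ✓; ∠(MV, VH) = 90.00° ✓; |VH| = 29.00 ✓; ∠VHT = 84.30° ✓; |HT| = 9.100 ✓; ∠HTG = 64.50° ✓; |TG| = 17.70 ✓; ∠TGE = 90.50° ✓; |GE| = 9.000 ✓; ∠GEU = 92.00° ✓; |EU| = 17.40 ✓; ∠EUQ = 113.0° ✓; |UQ| = 36.10 ✗.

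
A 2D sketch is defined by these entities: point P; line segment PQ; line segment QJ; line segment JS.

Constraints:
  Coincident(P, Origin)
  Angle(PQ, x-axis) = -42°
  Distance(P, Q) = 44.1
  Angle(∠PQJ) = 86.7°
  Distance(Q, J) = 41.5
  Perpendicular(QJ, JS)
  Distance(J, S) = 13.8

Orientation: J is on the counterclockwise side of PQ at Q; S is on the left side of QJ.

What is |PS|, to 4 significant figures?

49.31

P is at the origin; PQ runs at -42.0° with length 44.1, so Q = 44.1·(cos -42.0°, sin -42.0°) = (32.77, -29.51). ∠PQJ = 86.7°, so QJ runs at -42.0° + (180° − 86.7°) = 51.30° from the x-axis; with |QJ| = 41.5, J = Q + 41.5·(cos 51.30°, sin 51.30°) = (58.72, 2.879). The perpendicularity gives JS at right angles to QJ; with |JS| = 13.8 on the left of QJ, S = J + 13.8·(-0.7804, 0.6252) = (47.95, 11.51). Then |PS| = |S − P| = 49.31.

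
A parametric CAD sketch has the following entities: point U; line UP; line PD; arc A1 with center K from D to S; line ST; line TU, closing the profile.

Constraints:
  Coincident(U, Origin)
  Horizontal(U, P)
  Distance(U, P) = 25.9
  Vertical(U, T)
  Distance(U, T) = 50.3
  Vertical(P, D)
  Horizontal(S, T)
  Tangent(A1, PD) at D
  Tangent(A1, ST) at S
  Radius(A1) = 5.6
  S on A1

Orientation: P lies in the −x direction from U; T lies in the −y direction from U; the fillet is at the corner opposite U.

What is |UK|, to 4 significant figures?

49.09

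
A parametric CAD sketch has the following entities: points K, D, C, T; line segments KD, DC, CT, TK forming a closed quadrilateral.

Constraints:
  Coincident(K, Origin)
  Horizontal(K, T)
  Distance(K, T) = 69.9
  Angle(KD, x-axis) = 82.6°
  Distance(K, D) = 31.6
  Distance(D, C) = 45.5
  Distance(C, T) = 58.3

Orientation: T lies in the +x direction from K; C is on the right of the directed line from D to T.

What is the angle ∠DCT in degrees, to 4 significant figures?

88.34°

Checks: K = (0.00, 0.00) ✓; |DC| = 45.50 ✓; |CT| = 58.30 ✓.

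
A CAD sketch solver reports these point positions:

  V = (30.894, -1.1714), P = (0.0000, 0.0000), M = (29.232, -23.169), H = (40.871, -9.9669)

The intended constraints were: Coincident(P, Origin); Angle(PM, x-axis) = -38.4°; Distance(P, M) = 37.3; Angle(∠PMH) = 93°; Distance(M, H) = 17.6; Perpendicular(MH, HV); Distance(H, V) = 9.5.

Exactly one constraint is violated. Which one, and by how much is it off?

Distance(H, V) = 9.5 — off by 3.80.

P = (0.00, 0.00) ✓; PM at -38.40° ✓; |PM| = 37.30 ✓; ∠PMH = 93.00° ✓; |MH| = 17.60 ✓; ∠(MH, HV) = 90.00° ✓; |HV| = 13.30 ✗.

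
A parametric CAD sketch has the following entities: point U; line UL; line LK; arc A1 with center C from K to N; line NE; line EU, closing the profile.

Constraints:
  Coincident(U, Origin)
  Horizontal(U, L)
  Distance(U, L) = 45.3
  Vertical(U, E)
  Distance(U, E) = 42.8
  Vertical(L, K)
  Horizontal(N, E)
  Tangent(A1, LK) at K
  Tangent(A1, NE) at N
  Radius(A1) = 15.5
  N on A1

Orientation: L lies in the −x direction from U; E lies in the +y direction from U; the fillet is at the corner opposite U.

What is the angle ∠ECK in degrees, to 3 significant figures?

153°

U is at the origin; U and L share the same y with |UL| = 45.3 and L on the −x side, so L = (-45.3, 0.00). UE is vertical with |UE| = 42.8 and E on the +y side, so E = (0.00, 42.8). The virtual corner opposite U is at (-45.3, 42.8). Tangency of A1 to LK means the radius CK is perpendicular to LK and tangency of A1 to NE means the radius CN is perpendicular to NE, with radius 15.5, so the center C sits 15.5 in from both sides at C = (-29.8, 27.3). That places the tangent points at K = (-45.3, 27.3) on LK and N = (-29.8, 42.8) on NE. Then cos ∠ECK = CE·CK / (|CE||CK|), giving 153°.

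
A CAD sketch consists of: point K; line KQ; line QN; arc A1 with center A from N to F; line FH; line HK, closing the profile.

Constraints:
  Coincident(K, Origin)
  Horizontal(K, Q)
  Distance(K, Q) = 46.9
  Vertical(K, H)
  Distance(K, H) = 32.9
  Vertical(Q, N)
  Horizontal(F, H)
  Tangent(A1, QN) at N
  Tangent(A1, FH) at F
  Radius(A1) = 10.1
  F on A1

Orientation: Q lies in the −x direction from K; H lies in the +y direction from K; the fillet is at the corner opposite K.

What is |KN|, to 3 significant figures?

52.1

K is at the origin; K and Q share the same y with |KQ| = 46.9 and Q on the −x side, so Q = (-46.9, 0.00). K and H share the same x with |KH| = 32.9 and H on the +y side, so H = (0.00, 32.9). The virtual corner opposite K is at (-46.9, 32.9). A1 meets QN tangentially, so AN is at right angles to QN and since A1 is tangent to FH there, AF ⟂ FH, with radius 10.1, so the center A sits 10.1 in from both sides at A = (-36.8, 22.8). That places the tangent points at N = (-46.9, 22.8) on QN and F = (-36.8, 32.9) on FH. Then |KN| = |N − K| = 52.1.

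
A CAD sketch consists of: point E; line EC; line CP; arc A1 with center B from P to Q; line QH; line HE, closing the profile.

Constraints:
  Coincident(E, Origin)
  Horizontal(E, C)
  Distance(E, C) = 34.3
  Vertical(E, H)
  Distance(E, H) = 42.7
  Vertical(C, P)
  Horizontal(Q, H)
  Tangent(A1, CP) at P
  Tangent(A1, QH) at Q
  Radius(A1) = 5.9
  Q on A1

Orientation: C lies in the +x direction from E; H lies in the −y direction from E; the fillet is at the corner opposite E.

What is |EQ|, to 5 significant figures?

51.282

The virtual corner opposite E is at (34.300, -42.700). The tangent condition forces BP to be normal to CP and A1 meets QH tangentially, so BQ is at right angles to QH, with radius 5.9, so the center B sits 5.9 in from both sides at B = (28.400, -36.800). That places the tangent points at P = (34.300, -36.800) on CP and Q = (28.400, -42.700) on QH. Then |EQ| = |Q − E| = 51.282.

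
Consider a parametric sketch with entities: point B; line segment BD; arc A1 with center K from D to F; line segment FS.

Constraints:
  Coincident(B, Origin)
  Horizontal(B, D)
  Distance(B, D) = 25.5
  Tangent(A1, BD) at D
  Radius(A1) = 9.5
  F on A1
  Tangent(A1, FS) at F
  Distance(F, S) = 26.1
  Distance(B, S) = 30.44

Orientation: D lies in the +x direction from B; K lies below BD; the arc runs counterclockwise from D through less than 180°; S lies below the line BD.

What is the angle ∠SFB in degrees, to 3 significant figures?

85.7°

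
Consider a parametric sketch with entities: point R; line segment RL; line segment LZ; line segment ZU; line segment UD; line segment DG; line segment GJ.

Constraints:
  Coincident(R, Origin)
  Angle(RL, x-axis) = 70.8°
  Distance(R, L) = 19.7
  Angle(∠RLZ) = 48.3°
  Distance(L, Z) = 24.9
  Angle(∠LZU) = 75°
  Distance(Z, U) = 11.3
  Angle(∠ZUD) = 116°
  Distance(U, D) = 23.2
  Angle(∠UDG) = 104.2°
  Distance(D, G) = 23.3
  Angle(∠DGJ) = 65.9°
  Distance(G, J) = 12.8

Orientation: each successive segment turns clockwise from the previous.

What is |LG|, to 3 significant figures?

12.2

R is at the origin; RL runs at 70.8° with length 19.7, so L = (6.48, 18.6). ∠RLZ = 48.3° gives LZ at -60.9° from the x-axis; with |LZ| = 24.9, Z = (18.6, -3.15). ∠LZU = 75.0° gives ZU at -166° from the x-axis; with |ZU| = 11.3, U = (7.63, -5.91). ∠ZUD = 116.0° gives UD at 130° from the x-axis; with |UD| = 23.2, D = (-7.31, 11.8). ∠UDG = 104.2° gives DG at 54.3° from the x-axis; with |DG| = 23.3, G = (6.28, 30.8). Then |LG| = |G − L| = 12.2.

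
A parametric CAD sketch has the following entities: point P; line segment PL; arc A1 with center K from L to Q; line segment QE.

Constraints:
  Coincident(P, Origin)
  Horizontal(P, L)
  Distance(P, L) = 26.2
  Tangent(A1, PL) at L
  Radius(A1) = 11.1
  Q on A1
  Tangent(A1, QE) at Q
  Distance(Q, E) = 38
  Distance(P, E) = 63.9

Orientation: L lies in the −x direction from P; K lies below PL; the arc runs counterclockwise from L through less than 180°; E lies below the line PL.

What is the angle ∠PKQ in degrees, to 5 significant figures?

147.05°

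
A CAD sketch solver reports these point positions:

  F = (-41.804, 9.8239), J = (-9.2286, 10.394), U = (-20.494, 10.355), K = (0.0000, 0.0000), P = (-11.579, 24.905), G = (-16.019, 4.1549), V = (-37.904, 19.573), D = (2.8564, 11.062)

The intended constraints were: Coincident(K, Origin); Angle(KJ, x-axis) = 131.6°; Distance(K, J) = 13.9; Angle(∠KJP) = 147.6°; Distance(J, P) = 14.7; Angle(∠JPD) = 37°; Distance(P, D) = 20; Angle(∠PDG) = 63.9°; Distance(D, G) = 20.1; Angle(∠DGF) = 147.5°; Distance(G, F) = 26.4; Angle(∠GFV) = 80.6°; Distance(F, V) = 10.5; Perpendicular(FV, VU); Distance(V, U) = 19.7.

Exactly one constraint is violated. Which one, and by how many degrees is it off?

Perpendicular(FV, VU) — off by 6.10°.

K = (0.00, 0.00) ✓; KJ at 131.6° ✓; |KJ| = 13.90 ✓; ∠KJP = 147.6° ✓; |JP| = 14.70 ✓; ∠JPD = 37.00° ✓; |PD| = 20.00 ✓; ∠PDG = 63.90° ✓; |DG| = 20.10 ✓; ∠DGF = 147.5° ✓; |GF| = 26.40 ✓; ∠GFV = 80.60° ✓; |FV| = 10.50 ✓; ∠(FV, VU) = 96.10° ✗; |VU| = 19.70 ✓.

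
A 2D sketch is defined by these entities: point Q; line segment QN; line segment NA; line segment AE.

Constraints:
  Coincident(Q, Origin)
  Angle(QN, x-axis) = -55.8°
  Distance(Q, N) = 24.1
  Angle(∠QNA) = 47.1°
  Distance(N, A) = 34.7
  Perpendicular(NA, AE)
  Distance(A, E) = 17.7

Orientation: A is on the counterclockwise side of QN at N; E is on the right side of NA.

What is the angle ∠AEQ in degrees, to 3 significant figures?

27.4°

∠QNA = 47.1°, so NA runs at -55.8° + (180° − 47.1°) = 77.1° from the x-axis; with |NA| = 34.7, A = N + 34.7·(cos 77.1°, sin 77.1°) = (21.3, 13.9). The perpendicularity gives AE at right angles to NA; with |AE| = 17.7 on the right of NA, E = A + 17.7·(0.975, -0.223) = (38.5, 9.94). Then cos ∠AEQ = EA·EQ / (|EA||EQ|), giving 27.4°.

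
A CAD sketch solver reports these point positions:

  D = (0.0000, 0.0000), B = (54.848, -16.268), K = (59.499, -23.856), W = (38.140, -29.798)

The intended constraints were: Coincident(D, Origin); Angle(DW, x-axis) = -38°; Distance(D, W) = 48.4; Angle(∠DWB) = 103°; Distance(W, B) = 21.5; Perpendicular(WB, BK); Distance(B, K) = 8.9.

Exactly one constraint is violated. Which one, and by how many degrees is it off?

Perpendicular(WB, BK) — off by 7.49°.

D = (0.00, 0.00) ✓; DW at -38.00° ✓; |DW| = 48.40 ✓; ∠DWB = 103.0° ✓; |WB| = 21.50 ✓; ∠(WB, BK) = 97.49° ✗; |BK| = 8.900 ✓.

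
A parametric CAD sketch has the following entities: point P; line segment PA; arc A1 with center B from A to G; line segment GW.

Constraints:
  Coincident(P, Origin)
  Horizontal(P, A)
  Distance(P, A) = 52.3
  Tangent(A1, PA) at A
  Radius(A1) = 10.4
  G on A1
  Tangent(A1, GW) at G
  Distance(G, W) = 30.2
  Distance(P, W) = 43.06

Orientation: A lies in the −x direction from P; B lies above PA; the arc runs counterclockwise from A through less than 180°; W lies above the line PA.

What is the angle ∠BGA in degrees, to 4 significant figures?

59.20°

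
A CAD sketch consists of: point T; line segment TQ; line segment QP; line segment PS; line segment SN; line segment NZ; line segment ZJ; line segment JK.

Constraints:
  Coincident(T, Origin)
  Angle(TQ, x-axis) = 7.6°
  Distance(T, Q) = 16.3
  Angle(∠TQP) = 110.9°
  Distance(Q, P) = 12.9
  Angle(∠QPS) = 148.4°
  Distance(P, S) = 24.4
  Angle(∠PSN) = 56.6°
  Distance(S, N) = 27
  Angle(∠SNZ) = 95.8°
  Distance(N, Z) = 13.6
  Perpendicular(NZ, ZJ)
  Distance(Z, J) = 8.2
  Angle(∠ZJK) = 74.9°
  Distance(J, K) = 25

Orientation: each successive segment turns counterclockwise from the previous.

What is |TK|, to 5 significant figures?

27.797

T is at the origin; TQ runs at 7.6° with length 16.3, so Q = (16.157, 2.1558). ∠TQP = 110.9° gives QP at 76.700° from the x-axis; with |QP| = 12.9, P = (19.124, 14.710). ∠QPS = 148.4° gives PS at 108.30° from the x-axis; with |PS| = 24.4, S = (11.463, 37.876). ∠PSN = 56.6° gives SN at -128.30° from the x-axis; with |SN| = 27.0, N = (-5.2710, 16.687). ∠SNZ = 95.8° gives NZ at -44.100° from the x-axis; with |NZ| = 13.6, Z = (4.4955, 7.2224). NZ is perpendicular to ZJ, so ZJ runs at 45.900°; with |ZJ| = 8.2, J = (10.202, 13.111). ∠ZJK = 74.9° gives JK at 151.00° from the x-axis; with |JK| = 25.0, K = (-11.663, 25.231). Then |TK| = |K − T| = 27.797.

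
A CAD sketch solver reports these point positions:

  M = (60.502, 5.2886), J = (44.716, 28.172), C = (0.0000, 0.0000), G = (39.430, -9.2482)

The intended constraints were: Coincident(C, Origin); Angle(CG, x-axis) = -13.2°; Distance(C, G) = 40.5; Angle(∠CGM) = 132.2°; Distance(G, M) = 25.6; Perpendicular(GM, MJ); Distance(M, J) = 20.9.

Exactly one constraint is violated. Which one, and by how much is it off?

Distance(M, J) = 20.9 — off by 6.90.

C = (0.00, 0.00) ✓; CG at -13.20° ✓; |CG| = 40.50 ✓; ∠CGM = 132.2° ✓; |GM| = 25.60 ✓; ∠(GM, MJ) = 90.00° ✓; |MJ| = 27.80 ✗.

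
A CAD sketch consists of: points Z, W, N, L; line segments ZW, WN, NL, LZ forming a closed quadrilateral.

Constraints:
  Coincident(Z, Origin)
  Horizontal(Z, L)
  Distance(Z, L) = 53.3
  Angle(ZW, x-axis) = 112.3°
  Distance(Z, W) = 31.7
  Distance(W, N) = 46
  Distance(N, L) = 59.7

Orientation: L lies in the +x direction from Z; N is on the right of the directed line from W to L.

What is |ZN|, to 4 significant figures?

16.55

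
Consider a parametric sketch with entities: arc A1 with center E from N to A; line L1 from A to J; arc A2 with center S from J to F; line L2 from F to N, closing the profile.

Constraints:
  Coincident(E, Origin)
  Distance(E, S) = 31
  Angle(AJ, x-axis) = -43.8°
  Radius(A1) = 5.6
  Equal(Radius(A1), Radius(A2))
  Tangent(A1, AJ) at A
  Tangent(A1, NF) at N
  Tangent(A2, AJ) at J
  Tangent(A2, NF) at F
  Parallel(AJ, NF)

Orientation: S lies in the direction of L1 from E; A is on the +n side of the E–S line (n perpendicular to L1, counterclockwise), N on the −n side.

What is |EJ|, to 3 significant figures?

31.5

The slot axis is L1's direction at -43.8°, so u = (cos -43.8°, sin -43.8°) = (0.722, -0.692) and n = (−sin -43.8°, cos -43.8°) = (0.692, 0.722). E is at the origin and S lies 31.0 along u from E, so S = 31.0·u = (22.4, -21.5). Tangency of A1 to both parallel lines with radius 5.6 puts A and N at E ± 5.6·n: A = (3.88, 4.04), N = (-3.88, -4.04). Equal radii place J and F the same way about S: J = S + 5.6·n = (26.3, -17.4), F = S − 5.6·n = (18.5, -25.5). Then |EJ| = |J − E| = 31.5.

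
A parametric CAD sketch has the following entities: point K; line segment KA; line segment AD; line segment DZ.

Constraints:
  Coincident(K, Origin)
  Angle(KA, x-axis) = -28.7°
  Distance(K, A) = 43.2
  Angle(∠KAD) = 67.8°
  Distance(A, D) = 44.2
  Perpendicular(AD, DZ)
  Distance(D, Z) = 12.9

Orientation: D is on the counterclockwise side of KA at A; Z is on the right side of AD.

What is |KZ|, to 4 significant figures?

59.79

∠KAD = 67.8°, so AD runs at -28.7° + (180° − 67.8°) = 83.50° from the x-axis; with |AD| = 44.2, D = A + 44.2·(cos 83.50°, sin 83.50°) = (42.90, 23.17). AD ⟂ DZ; with |DZ| = 12.9 on the right of AD, Z = D + 12.9·(0.9936, -0.1132) = (55.71, 21.71). Then |KZ| = |Z − K| = 59.79.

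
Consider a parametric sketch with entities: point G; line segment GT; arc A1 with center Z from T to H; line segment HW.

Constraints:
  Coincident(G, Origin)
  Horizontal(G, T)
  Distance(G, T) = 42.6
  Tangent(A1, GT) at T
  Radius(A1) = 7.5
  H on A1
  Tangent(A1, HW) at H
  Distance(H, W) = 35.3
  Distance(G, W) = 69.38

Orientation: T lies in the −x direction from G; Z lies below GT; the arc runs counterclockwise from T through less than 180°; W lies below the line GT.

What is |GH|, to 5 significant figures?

50.380

G is at the origin; G and T share the same y with |GT| = 42.6 and T on the −x side, so T = (-42.600, 0.0000). Tangency of A1 to GT means the radius ZT is perpendicular to GT, so Z = T + (0, -7.5) = (-42.600, -7.5000). Since ZH ⟂ HW (tangency), |ZW| = √(7.5² + 35.3²) = 36.088 regardless of where H sits on A1. So W lies on both circle(G, 69.38) and circle(Z, 36.088); the below-GT intersection is W = (-55.949, -41.028). H is the foot of the tangent from W: H = (-49.992, -6.2345).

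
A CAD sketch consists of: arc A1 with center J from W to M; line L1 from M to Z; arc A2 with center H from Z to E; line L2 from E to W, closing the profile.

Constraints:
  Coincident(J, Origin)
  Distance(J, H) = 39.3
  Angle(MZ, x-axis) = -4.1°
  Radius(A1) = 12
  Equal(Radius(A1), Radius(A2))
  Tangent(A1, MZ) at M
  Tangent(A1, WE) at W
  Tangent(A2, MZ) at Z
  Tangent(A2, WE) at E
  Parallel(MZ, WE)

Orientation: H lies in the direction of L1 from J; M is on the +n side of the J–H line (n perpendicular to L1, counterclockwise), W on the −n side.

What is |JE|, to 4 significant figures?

41.09

The slot axis is L1's direction at -4.1°, so u = (cos -4.1°, sin -4.1°) = (0.9974, -0.07150) and n = (−sin -4.1°, cos -4.1°) = (0.07150, 0.9974). J is at the origin and H lies 39.3 along u from J, so H = 39.3·u = (39.20, -2.810). Tangency of A1 to both parallel lines with radius 12.0 puts M and W at J ± 12.0·n: M = (0.8580, 11.97), W = (-0.8580, -11.97). Equal radii place Z and E the same way about H: Z = H + 12.0·n = (40.06, 9.159), E = H − 12.0·n = (38.34, -14.78). Then |JE| = |E − J| = 41.09.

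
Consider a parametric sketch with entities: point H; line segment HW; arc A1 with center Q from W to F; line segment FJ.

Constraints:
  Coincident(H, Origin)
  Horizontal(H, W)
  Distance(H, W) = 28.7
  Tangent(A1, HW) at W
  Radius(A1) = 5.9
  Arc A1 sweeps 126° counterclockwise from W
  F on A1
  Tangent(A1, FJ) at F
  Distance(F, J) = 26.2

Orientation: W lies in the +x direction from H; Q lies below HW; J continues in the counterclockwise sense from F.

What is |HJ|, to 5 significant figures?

49.807

H is at the origin; H and W share the same y with |HW| = 28.7 and W on the +x side, so W = (28.700, 0.0000). The tangent condition forces QW to be normal to HW, so Q = W + (0, -5.9) = (28.700, -5.9000). On A1, W sits at bearing 90° from Q; a 126° counterclockwise sweep puts F at bearing 216°, so F = Q + 5.9·(cos 216°, sin 216°) = (23.927, -9.3679). A1 meets FJ tangentially, so QF is at right angles to FJ, so FJ runs along (−sin 216°, cos 216°); with |FJ| = 26.2, J = (39.327, -30.564). Then |HJ| = |J − H| = 49.807.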